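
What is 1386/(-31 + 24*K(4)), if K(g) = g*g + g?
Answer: 1386/449 ≈ 3.0869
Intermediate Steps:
K(g) = g + g**2 (K(g) = g**2 + g = g + g**2)
1386/(-31 + 24*K(4)) = 1386/(-31 + 24*(4*(1 + 4))) = 1386/(-31 + 24*(4*5)) = 1386/(-31 + 24*20) = 1386/(-31 + 480) = 1386/449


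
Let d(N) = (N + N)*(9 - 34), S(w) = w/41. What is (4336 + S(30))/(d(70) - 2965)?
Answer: -177806/265065 ≈ -0.67080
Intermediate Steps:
S(w) = w/41 (S(w) = w*(1/41) = w/41)
d(N) = -50*N (d(N) = (2*N)*(-25) = -50*N)
(4336 + S(30))/(d(70) - 2965) = (4336 + (1/41)*30)/(-50*70 - 2965) = (4336 + 30/41)/(-3500 - 2965) = (177806/41)/(-6465) = (177806/41)*(-1/6465) = -177806/265065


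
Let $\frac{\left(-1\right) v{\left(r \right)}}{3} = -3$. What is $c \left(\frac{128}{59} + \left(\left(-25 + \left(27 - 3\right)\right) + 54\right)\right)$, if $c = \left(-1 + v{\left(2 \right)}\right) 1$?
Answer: $\frac{26040}{59} \approx 441.36$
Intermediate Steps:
$v{\left(r \right)} = 9$ ($v{\left(r \right)} = \left(-3\right) \left(-3\right) = 9$)
$c = 8$ ($c = \left(-1 + 9\right) 1 = 8 \cdot 1 = 8$)
$c \left(\frac{128}{59} + \left(\left(-25 + \left(27 - 3\right)\right) + 54\right)\right) = 8 \left(\frac{128}{59} + \left(\left(-25 + \left(27 - 3\right)\right) + 54\right)\right) = 8 \left(128 \cdot \frac{1}{59} + \left(\left(-25 + \left(27 - 3\right)\right) + 54\right)\right) = 8 \left(\frac{128}{59} + \left(\left(-25 + 24\right) + 54\right)\right) = 8 \left(\frac{128}{59} + \left(-1 + 54\right)\right) = 8 \left(\frac{128}{59} + 53\right) = 8 \cdot \frac{3255}{59} = \frac{26040}{59}$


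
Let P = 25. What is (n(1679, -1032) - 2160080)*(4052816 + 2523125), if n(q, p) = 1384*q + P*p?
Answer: 906532922496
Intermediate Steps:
n(q, p) = 25*p + 1384*q (n(q, p) = 1384*q + 25*p = 25*p + 1384*q)
(n(1679, -1032) - 2160080)*(4052816 + 2523125) = ((25*(-1032) + 1384*1679) - 2160080)*(4052816 + 2523125) = ((-25800 + 2323736) - 2160080)*6575941 = (2297936 - 2160080)*6575941 = 137856*6575941 = 906532922496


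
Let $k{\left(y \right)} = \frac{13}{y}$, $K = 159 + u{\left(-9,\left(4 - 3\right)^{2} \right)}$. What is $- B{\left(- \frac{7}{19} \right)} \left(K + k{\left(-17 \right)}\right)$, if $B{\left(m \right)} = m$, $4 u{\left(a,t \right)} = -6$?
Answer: $\frac{37303}{646} \approx 57.745$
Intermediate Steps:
$u{\left(a,t \right)} = - \frac{3}{2}$ ($u{\left(a,t \right)} = \frac{1}{4} \left(-6\right) = - \frac{3}{2}$)
$K = \frac{315}{2}$ ($K = 159 - \frac{3}{2} = \frac{315}{2} \approx 157.5$)
$- B{\left(- \frac{7}{19} \right)} \left(K + k{\left(-17 \right)}\right) = - \frac{-7}{19} \left(\frac{315}{2} + \frac{13}{-17}\right) = - \frac{-7}{19} \left(\frac{315}{2} + 13 \left(- \frac{1}{17}\right)\right) = \left(-1\right) \left(- \frac{7}{19}\right) \left(\frac{315}{2} - \frac{13}{17}\right) = \frac{7}{19} \cdot \frac{5329}{34} = \frac{37303}{646}$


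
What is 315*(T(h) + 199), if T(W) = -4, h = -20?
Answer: 61425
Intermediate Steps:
315*(T(h) + 199) = 315*(-4 + 199) = 315*195 = 61425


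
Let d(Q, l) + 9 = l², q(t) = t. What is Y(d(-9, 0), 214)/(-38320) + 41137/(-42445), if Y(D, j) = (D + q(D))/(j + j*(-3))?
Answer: -67468705553/69613874720 ≈ -0.96918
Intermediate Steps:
d(Q, l) = -9 + l²
Y(D, j) = -D/j (Y(D, j) = (D + D)/(j + j*(-3)) = (2*D)/(j - 3*j) = (2*D)/((-2*j)) = (2*D)*(-1/(2*j)) = -D/j)
Y(d(-9, 0), 214)/(-38320) + 41137/(-42445) = -1*(-9 + 0²)/214/(-38320) + 41137/(-42445) = -1*(-9 + 0)*1/214*(-1/38320) + 41137*(-1/42445) = -1*(-9)*1/214*(-1/38320) - 41137/42445 = (9/214)*(-1/38320) - 41137/42445 = -9/8200480 - 41137/42445 = -67468705553/69613874720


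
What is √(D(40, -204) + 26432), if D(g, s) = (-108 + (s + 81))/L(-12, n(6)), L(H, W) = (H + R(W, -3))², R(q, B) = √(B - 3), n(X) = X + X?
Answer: √(26432 - 231/(12 - I*√6)²) ≈ 162.57 - 0.002*I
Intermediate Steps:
n(X) = 2*X
R(q, B) = √(-3 + B)
L(H, W) = (H + I*√6)² (L(H, W) = (H + √(-3 - 3))² = (H + √(-6))² = (H + I*√6)²)
D(g, s) = (-27 + s)/(-12 + I*√6)² (D(g, s) = (-108 + (s + 81))/((-12 + I*√6)²) = (-108 + (81 + s))/(-12 + I*√6)² = (-27 + s)/(-12 + I*√6)²)
√(D(40, -204) + 26432) = √((-27 - 204)/(12 - I*√6)² + 26432) = √(-231/(12 - I*√6)² + 26432) = √(26432 - 231/(12 - I*√6)²)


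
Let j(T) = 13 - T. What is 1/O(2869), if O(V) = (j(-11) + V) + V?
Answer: 1/5762 ≈ 0.00017355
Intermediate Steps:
O(V) = 24 + 2*V (O(V) = ((13 - 1*(-11)) + V) + V = ((13 + 11) + V) + V = (24 + V) + V = 24 + 2*V)
1/O(2869) = 1/(24 + 2*2869) = 1/(24 + 5738) = 1/5762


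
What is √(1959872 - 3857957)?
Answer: I*√1898085 ≈ 1377.7*I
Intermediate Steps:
√(1959872 - 3857957) = √(-1898085) = I*√1898085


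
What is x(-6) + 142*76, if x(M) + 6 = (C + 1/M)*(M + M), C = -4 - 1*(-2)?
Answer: 10812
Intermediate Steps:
C = -2 (C = -4 + 2 = -2)
x(M) = -6 + 2*M*(-2 + 1/M) (x(M) = -6 + (-2 + 1/M)*(M + M) = -6 + (-2 + 1/M)*(2*M) = -6 + 2*M*(-2 + 1/M))
x(-6) + 142*76 = (-4 - 4*(-6)) + 142*76 = (-4 + 24) + 10792 = 20 + 10792 = 10812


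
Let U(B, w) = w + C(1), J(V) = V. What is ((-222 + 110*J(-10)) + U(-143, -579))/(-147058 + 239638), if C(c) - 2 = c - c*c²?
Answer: -633/30860 ≈ -0.020512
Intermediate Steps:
C(c) = 2 + c - c³ (C(c) = 2 + (c - c*c²) = 2 + (c - c³) = 2 + c - c³)
U(B, w) = 2 + w (U(B, w) = w + (2 + 1 - 1*1³) = w + (2 + 1 - 1*1) = w + (2 + 1 - 1) = w + 2 = 2 + w)
((-222 + 110*J(-10)) + U(-143, -579))/(-147058 + 239638) = ((-222 + 110*(-10)) + (2 - 579))/(-147058 + 239638) = ((-222 - 1100) - 577)/92580 = (-1322 - 577)*(1/92580) = -1899*1/92580 = -633/30860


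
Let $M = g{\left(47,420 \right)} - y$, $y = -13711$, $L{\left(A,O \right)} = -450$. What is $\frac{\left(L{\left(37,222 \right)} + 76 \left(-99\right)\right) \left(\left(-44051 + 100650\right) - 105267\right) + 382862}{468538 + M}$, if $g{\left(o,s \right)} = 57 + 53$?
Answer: $\frac{388461494}{482359} \approx 805.34$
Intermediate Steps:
$g{\left(o,s \right)} = 110$
$M = 13821$ ($M = 110 - -13711 = 110 + 13711 = 13821$)
$\frac{\left(L{\left(37,222 \right)} + 76 \left(-99\right)\right) \left(\left(-44051 + 100650\right) - 105267\right) + 382862}{468538 + M} = \frac{\left(-450 + 76 \left(-99\right)\right) \left(\left(-44051 + 100650\right) - 105267\right) + 382862}{468538 + 13821} = \frac{\left(-450 - 7524\right) \left(56599 - 105267\right) + 382862}{482359} = \left(\left(-7974\right) \left(-48668\right) + 382862\right) \frac{1}{482359} = \left(388078632 + 382862\right) \frac{1}{482359} = 388461494 \cdot \frac{1}{482359} = \frac{388461494}{482359}$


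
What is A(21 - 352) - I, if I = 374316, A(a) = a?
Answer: -374647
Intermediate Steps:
A(21 - 352) - I = (21 - 352) - 1*374316 = -331 - 374316 = -374647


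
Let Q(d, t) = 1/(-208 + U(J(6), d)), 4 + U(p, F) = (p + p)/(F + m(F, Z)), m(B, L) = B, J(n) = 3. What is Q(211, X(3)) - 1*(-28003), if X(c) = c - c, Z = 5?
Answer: 1252545976/44729 ≈ 28003.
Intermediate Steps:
X(c) = 0
U(p, F) = -4 + p/F (U(p, F) = -4 + (p + p)/(F + F) = -4 + (2*p)/((2*F)) = -4 + (2*p)*(1/(2*F)) = -4 + p/F)
Q(d, t) = 1/(-212 + 3/d) (Q(d, t) = 1/(-208 + (-4 + 3/d)) = 1/(-212 + 3/d))
Q(211, X(3)) - 1*(-28003) = -1*211/(-3 + 212*211) - 1*(-28003) = -1*211/(-3 + 44732) + 28003 = -1*211/44729 + 28003 = -1*211*1/44729 + 28003 = -211/44729 + 28003 = 1252545976/44729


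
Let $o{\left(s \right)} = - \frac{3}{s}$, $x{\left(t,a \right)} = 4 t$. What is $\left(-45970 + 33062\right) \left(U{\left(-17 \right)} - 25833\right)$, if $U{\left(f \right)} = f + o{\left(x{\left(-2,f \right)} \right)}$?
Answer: $\frac{667333919}{2} \approx 3.3367 \cdot 10^{8}$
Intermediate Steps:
$U{\left(f \right)} = \frac{3}{8} + f$ ($U{\left(f \right)} = f - \frac{3}{4 \left(-2\right)} = f - \frac{3}{-8} = f - - \frac{3}{8} = f + \frac{3}{8} = \frac{3}{8} + f$)
$\left(-45970 + 33062\right) \left(U{\left(-17 \right)} - 25833\right) = \left(-45970 + 33062\right) \left(\left(\frac{3}{8} - 17\right) - 25833\right) = - 12908 \left(- \frac{133}{8} - 25833\right) = \left(-12908\right) \left(- \frac{206797}{8}\right) = \frac{667333919}{2}$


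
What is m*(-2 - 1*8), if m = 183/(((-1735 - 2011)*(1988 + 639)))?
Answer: 915/4920371 ≈ 0.00018596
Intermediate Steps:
m = -183/9840742 (m = 183/((-3746*2627)) = 183/(-9840742) = 183*(-1/9840742) = -183/9840742 ≈ -1.8596e-5)
m*(-2 - 1*8) = -183*(-2 - 1*8)/9840742 = -183*(-2 - 8)/9840742 = -183/9840742*(-10) = 915/4920371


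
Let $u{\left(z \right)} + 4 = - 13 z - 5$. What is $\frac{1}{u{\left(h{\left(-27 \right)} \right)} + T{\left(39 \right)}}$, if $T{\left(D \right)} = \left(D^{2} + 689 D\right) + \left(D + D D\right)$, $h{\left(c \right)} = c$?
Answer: $\frac{1}{30294} \approx 3.301 \cdot 10^{-5}$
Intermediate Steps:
$T{\left(D \right)} = 2 D^{2} + 690 D$ ($T{\left(D \right)} = \left(D^{2} + 689 D\right) + \left(D + D^{2}\right) = 2 D^{2} + 690 D$)
$u{\left(z \right)} = -9 - 13 z$ ($u{\left(z \right)} = -4 - \left(5 + 13 z\right) = -9 - 13 z$)
$\frac{1}{u{\left(h{\left(-27 \right)} \right)} + T{\left(39 \right)}} = \frac{1}{\left(-9 - -351\right) + 2 \cdot 39 \left(345 + 39\right)} = \frac{1}{\left(-9 + 351\right) + 2 \cdot 39 \cdot 384} = \frac{1}{342 + 29952} = \frac{1}{30294}$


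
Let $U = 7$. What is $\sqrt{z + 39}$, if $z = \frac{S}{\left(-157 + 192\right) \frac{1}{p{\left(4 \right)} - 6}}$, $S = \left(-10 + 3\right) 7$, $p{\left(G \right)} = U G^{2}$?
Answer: $\frac{i \sqrt{2735}}{5} \approx 10.459 i$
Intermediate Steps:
$p{\left(G \right)} = 7 G^{2}$
$S = -49$ ($S = \left(-7\right) 7 = -49$)
$z = - \frac{742}{5}$ ($z = - \frac{49}{\left(-157 + 192\right) \frac{1}{7 \cdot 4^{2} - 6}} = - \frac{49}{35 \frac{1}{7 \cdot 16 - 6}} = - \frac{49}{35 \frac{1}{112 - 6}} = - \frac{49}{35 \cdot \frac{1}{106}} = - \frac{49}{\frac{35}{106}} = \left(-49\right) \frac{106}{35} = - \frac{742}{5} \approx -148.4$)
$\sqrt{z + 39} = \sqrt{- \frac{742}{5} + 39} = \sqrt{- \frac{547}{5}} = \frac{i \sqrt{2735}}{5}$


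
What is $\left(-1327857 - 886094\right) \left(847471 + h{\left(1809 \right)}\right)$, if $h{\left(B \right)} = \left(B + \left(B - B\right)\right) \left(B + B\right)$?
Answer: $-16366484432783$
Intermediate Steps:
$h{\left(B \right)} = 2 B^{2}$ ($h{\left(B \right)} = \left(B + 0\right) 2 B = B 2 B = 2 B^{2}$)
$\left(-1327857 - 886094\right) \left(847471 + h{\left(1809 \right)}\right) = \left(-1327857 - 886094\right) \left(847471 + 2 \cdot 1809^{2}\right) = - 2213951 \left(847471 + 2 \cdot 3272481\right) = - 2213951 \left(847471 + 6544962\right) = \left(-2213951\right) 7392433 = -16366484432783$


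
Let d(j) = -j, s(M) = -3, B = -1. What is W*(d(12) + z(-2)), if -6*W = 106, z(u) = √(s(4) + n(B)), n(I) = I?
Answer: 212 - 106*I/3 ≈ 212.0 - 35.333*I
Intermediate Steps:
z(u) = 2*I (z(u) = √(-3 - 1) = √(-4) = 2*I)
W = -53/3 (W = -⅙*106 = -53/3 ≈ -17.667)
W*(d(12) + z(-2)) = -53*(-1*12 + 2*I)/3 = -53*(-12 + 2*I)/3 = 212 - 106*I/3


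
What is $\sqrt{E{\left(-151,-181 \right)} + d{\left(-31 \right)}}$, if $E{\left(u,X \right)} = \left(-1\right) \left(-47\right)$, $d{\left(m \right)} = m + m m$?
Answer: $\sqrt{977} \approx 31.257$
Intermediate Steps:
$d{\left(m \right)} = m + m^{2}$
$E{\left(u,X \right)} = 47$
$\sqrt{E{\left(-151,-181 \right)} + d{\left(-31 \right)}} = \sqrt{47 - 31 \left(1 - 31\right)} = \sqrt{47 - -930} = \sqrt{47 + 930} = \sqrt{977}$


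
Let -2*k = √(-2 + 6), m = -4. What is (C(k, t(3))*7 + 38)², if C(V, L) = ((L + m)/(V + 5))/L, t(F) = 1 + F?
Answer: 1444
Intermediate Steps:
k = -1 (k = -√(-2 + 6)/2 = -√4/2 = -½*2 = -1)
C(V, L) = (-4 + L)/(L*(5 + V)) (C(V, L) = ((L - 4)/(V + 5))/L = ((-4 + L)/(5 + V))/L = (-4 + L)/(L*(5 + V)))
(C(k, t(3))*7 + 38)² = (((-4 + (1 + 3))/((1 + 3)*(5 - 1)))*7 + 38)² = (((-4 + 4)/(4*4))*7 + 38)² = (((¼)*(¼)*0)*7 + 38)² = (0*7 + 38)² = (0 + 38)² = 38² = 1444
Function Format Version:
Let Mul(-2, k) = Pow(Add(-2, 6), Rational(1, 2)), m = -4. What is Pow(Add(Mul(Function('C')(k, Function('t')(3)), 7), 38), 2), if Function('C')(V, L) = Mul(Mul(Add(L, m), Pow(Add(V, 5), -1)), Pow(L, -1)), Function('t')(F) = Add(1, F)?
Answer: 1444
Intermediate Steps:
k = -1 (k = Mul(Rational(-1, 2), Pow(Add(-2, 6), Rational(1, 2))) = Mul(Rational(-1, 2), Pow(4, Rational(1, 2))) = Mul(Rational(-1, 2), 2) = -1)
Function('C')(V, L) = Mul(Pow(L, -1), Pow(Add(5, V), -1), Add(-4, L)) (Function('C')(V, L) = Mul(Mul(Add(L, -4), Pow(Add(V, 5), -1)), Pow(L, -1)) = Mul(Mul(Add(-4, L), Pow(Add(5, V), -1)), Pow(L, -1)) = Mul(Mul(Pow(Add(5, V), -1), Add(-4, L)), Pow(L, -1)) = Mul(Pow(L, -1), Pow(Add(5, V), -1), Add(-4, L)))
Pow(Add(Mul(Function('C')(k, Function('t')(3)), 7), 38), 2) = Pow(Add(Mul(Mul(Pow(Add(1, 3), -1), Pow(Add(5, -1), -1), Add(-4, Add(1, 3))), 7), 38), 2) = Pow(Add(Mul(Mul(Pow(4, -1), Pow(4, -1), Add(-4, 4)), 7), 38), 2) = Pow(Add(Mul(Mul(Rational(1, 4), Rational(1, 4), 0), 7), 38), 2) = Pow(Add(Mul(0, 7), 38), 2) = Pow(Add(0, 38), 2) = Pow(38, 2) = 1444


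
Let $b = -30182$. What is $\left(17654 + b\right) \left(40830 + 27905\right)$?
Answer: $-861112080$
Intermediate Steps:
$\left(17654 + b\right) \left(40830 + 27905\right) = \left(17654 - 30182\right) \left(40830 + 27905\right) = \left(-12528\right) 68735 = -861112080$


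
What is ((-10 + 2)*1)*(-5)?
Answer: 40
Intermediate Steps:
((-10 + 2)*1)*(-5) = -8*1*(-5) = -8*(-5) = 40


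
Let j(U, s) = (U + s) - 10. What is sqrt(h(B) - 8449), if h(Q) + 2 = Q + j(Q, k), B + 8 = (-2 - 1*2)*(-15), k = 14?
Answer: 9*I*sqrt(103) ≈ 91.34*I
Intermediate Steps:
j(U, s) = -10 + U + s
B = 52 (B = -8 + (-2 - 1*2)*(-15) = -8 + (-2 - 2)*(-15) = -8 - 4*(-15) = -8 + 60 = 52)
h(Q) = 2 + 2*Q (h(Q) = -2 + (Q + (-10 + Q + 14)) = -2 + (Q + (4 + Q)) = -2 + (4 + 2*Q) = 2 + 2*Q)
sqrt(h(B) - 8449) = sqrt((2 + 2*52) - 8449) = sqrt((2 + 104) - 8449) = sqrt(106 - 8449) = sqrt(-8343) = 9*I*sqrt(103)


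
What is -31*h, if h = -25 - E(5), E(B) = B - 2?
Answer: 868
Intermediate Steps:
E(B) = -2 + B
h = -28 (h = -25 - (-2 + 5) = -25 - 1*3 = -25 - 3 = -28)
-31*h = -31*(-28) = 868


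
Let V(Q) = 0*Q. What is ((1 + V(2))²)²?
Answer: 1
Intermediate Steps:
V(Q) = 0
((1 + V(2))²)² = ((1 + 0)²)² = (1²)² = 1² = 1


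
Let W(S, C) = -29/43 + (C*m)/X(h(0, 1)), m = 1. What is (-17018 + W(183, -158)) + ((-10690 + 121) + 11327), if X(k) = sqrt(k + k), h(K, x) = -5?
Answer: -699209/43 + 79*I*sqrt(10)/5 ≈ -16261.0 + 49.964*I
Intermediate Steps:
X(k) = sqrt(2)*sqrt(k) (X(k) = sqrt(2*k) = sqrt(2)*sqrt(k))
W(S, C) = -29/43 - I*C*sqrt(10)/10 (W(S, C) = -29/43 + (C*1)/((sqrt(2)*sqrt(-5))) = -29*1/43 + C/((sqrt(2)*(I*sqrt(5)))) = -29/43 + C/((I*sqrt(10))) = -29/43 + C*(-I*sqrt(10)/10) = -29/43 - I*C*sqrt(10)/10)
(-17018 + W(183, -158)) + ((-10690 + 121) + 11327) = (-17018 + (-29/43 - 1/10*I*(-158)*sqrt(10))) + ((-10690 + 121) + 11327) = (-17018 + (-29/43 + 79*I*sqrt(10)/5)) + (-10569 + 11327) = (-731803/43 + 79*I*sqrt(10)/5) + 758 = -699209/43 + 79*I*sqrt(10)/5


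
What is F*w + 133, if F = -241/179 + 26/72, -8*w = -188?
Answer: 1415701/12888 ≈ 109.85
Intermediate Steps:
w = 47/2 (w = -⅛*(-188) = 47/2 ≈ 23.500)
F = -6349/6444 (F = -241*1/179 + 26*(1/72) = -241/179 + 13/36 = -6349/6444 ≈ -0.98526)
F*w + 133 = -6349/6444*47/2 + 133 = -298403/12888 + 133 = 1415701/12888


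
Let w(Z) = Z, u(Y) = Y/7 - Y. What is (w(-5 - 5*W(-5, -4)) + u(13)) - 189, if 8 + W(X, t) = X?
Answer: -981/7 ≈ -140.14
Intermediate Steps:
W(X, t) = -8 + X
u(Y) = -6*Y/7 (u(Y) = Y*(⅐) - Y = Y/7 - Y = -6*Y/7)
(w(-5 - 5*W(-5, -4)) + u(13)) - 189 = ((-5 - 5*(-8 - 5)) - 6/7*13) - 189 = ((-5 - 5*(-13)) - 78/7) - 189 = ((-5 + 65) - 78/7) - 189 = (60 - 78/7) - 189 = 342/7 - 189 = -981/7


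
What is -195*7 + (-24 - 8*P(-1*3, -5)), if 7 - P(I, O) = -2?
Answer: -1461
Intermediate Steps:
P(I, O) = 9 (P(I, O) = 7 - 1*(-2) = 7 + 2 = 9)
-195*7 + (-24 - 8*P(-1*3, -5)) = -195*7 + (-24 - 8*9) = -1365 + (-24 - 72) = -1365 - 96 = -1461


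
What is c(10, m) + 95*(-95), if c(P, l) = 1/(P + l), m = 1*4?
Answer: -126349/14 ≈ -9024.9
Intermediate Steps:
m = 4
c(10, m) + 95*(-95) = 1/(10 + 4) + 95*(-95) = 1/14 - 9025 = -126349/14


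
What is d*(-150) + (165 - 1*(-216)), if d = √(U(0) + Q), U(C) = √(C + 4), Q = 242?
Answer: 381 - 300*√61 ≈ -1962.1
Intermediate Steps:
U(C) = √(4 + C)
d = 2*√61 (d = √(√(4 + 0) + 242) = √(√4 + 242) = √(2 + 242) = √244 = 2*√61 ≈ 15.620)
d*(-150) + (165 - 1*(-216)) = (2*√61)*(-150) + (165 - 1*(-216)) = -300*√61 + (165 + 216) = -300*√61 + 381 = 381 - 300*√61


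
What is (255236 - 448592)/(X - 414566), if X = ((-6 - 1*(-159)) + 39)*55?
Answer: 96678/202003 ≈ 0.47860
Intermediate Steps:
X = 10560 (X = ((-6 + 159) + 39)*55 = (153 + 39)*55 = 192*55 = 10560)
(255236 - 448592)/(X - 414566) = (255236 - 448592)/(10560 - 414566) = -193356/(-404006) = -193356*(-1/404006) = 96678/202003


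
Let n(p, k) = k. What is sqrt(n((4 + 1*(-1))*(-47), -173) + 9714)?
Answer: sqrt(9541) ≈ 97.678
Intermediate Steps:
sqrt(n((4 + 1*(-1))*(-47), -173) + 9714) = sqrt(-173 + 9714) = sqrt(9541)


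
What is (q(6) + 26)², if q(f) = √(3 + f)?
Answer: 841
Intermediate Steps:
(q(6) + 26)² = (√(3 + 6) + 26)² = (√9 + 26)² = (3 + 26)² = 29² = 841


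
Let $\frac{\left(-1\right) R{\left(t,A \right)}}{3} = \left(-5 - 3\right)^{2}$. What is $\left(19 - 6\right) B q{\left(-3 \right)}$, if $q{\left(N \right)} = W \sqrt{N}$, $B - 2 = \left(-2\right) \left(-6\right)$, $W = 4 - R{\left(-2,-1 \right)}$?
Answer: $35672 i \sqrt{3} \approx 61786.0 i$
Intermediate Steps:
$R{\left(t,A \right)} = -192$ ($R{\left(t,A \right)} = - 3 \left(-5 - 3\right)^{2} = - 3 \left(-8\right)^{2} = \left(-3\right) 64 = -192$)
$W = 196$ ($W = 4 - -192 = 4 + 192 = 196$)
$B = 14$ ($B = 2 - -12 = 2 + 12 = 14$)
$q{\left(N \right)} = 196 \sqrt{N}$
$\left(19 - 6\right) B q{\left(-3 \right)} = \left(19 - 6\right) 14 \cdot 196 \sqrt{-3} = \left(19 - 6\right) 14 \cdot 196 i \sqrt{3} = 13 \cdot 14 \cdot 196 i \sqrt{3} = 182 \cdot 196 i \sqrt{3} = 35672 i \sqrt{3}$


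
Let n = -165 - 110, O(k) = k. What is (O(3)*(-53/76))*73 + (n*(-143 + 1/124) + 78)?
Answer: 46234213/1178 ≈ 39248.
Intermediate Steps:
n = -275
(O(3)*(-53/76))*73 + (n*(-143 + 1/124) + 78) = (3*(-53/76))*73 + (-275*(-143 + 1/124) + 78) = (3*(-53*1/76))*73 + (-275*(-143 + 1/124) + 78) = (3*(-53/76))*73 + (-275*(-17731/124) + 78) = -159/76*73 + (4876025/124 + 78) = -11607/76 + 4885697/124 = 46234213/1178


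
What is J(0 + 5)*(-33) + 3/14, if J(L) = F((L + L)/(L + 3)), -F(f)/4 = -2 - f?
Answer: -6003/14 ≈ -428.79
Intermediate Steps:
F(f) = 8 + 4*f (F(f) = -4*(-2 - f) = 8 + 4*f)
J(L) = 8 + 8*L/(3 + L) (J(L) = 8 + 4*((L + L)/(L + 3)) = 8 + 4*((2*L)/(3 + L)) = 8 + 4*(2*L/(3 + L)) = 8 + 8*L/(3 + L))
J(0 + 5)*(-33) + 3/14 = (8*(3 + 2*(0 + 5))/(3 + (0 + 5)))*(-33) + 3/14 = (8*(3 + 2*5)/(3 + 5))*(-33) + 3*(1/14) = (8*(3 + 10)/8)*(-33) + 3/14 = (8*(⅛)*13)*(-33) + 3/14 = 13*(-33) + 3/14 = -429 + 3/14 = -6003/14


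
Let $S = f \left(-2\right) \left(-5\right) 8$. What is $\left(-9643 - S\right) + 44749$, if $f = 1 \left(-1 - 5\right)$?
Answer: $35586$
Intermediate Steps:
$f = -6$ ($f = 1 \left(-6\right) = -6$)
$S = -480$ ($S = \left(-6\right) \left(-2\right) \left(-5\right) 8 = 12 \left(-5\right) 8 = \left(-60\right) 8 = -480$)
$\left(-9643 - S\right) + 44749 = \left(-9643 - -480\right) + 44749 = \left(-9643 + 480\right) + 44749 = -9163 + 44749 = 35586$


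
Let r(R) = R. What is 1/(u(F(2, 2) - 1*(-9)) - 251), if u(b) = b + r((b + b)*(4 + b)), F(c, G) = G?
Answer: 1/90 ≈ 0.011111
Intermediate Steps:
u(b) = b + 2*b*(4 + b) (u(b) = b + (b + b)*(4 + b) = b + (2*b)*(4 + b) = b + 2*b*(4 + b))
1/(u(F(2, 2) - 1*(-9)) - 251) = 1/((2 - 1*(-9))*(9 + 2*(2 - 1*(-9))) - 251) = 1/((2 + 9)*(9 + 2*(2 + 9)) - 251) = 1/(11*(9 + 2*11) - 251) = 1/(11*(9 + 22) - 251) = 1/(11*31 - 251) = 1/(341 - 251) = 1/90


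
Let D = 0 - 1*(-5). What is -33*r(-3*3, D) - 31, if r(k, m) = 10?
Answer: -361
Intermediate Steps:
D = 5 (D = 0 + 5 = 5)
-33*r(-3*3, D) - 31 = -33*10 - 31 = -330 - 31 = -361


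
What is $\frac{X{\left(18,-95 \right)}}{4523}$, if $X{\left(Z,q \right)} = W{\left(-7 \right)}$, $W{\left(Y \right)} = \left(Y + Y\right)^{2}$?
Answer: $\frac{196}{4523} \approx 0.043334$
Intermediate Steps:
$W{\left(Y \right)} = 4 Y^{2}$ ($W{\left(Y \right)} = \left(2 Y\right)^{2} = 4 Y^{2}$)
$X{\left(Z,q \right)} = 196$ ($X{\left(Z,q \right)} = 4 \left(-7\right)^{2} = 4 \cdot 49 = 196$)
$\frac{X{\left(18,-95 \right)}}{4523} = \frac{196}{4523}$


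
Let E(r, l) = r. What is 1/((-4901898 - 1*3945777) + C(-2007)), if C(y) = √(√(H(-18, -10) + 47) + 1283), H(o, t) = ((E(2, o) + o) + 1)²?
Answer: -1/(8847675 - √(1283 + 4*√17)) ≈ -1.1302e-7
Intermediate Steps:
H(o, t) = (3 + o)² (H(o, t) = ((2 + o) + 1)² = (3 + o)²)
C(y) = √(1283 + 4*√17) (C(y) = √(√((3 - 18)² + 47) + 1283) = √(√((-15)² + 47) + 1283) = √(√(225 + 47) + 1283) = √(√272 + 1283) = √(4*√17 + 1283) = √(1283 + 4*√17))
1/((-4901898 - 1*3945777) + C(-2007)) = 1/((-4901898 - 1*3945777) + √(1283 + 4*√17)) = 1/((-4901898 - 3945777) + √(1283 + 4*√17)) = 1/(-8847675 + √(1283 + 4*√17))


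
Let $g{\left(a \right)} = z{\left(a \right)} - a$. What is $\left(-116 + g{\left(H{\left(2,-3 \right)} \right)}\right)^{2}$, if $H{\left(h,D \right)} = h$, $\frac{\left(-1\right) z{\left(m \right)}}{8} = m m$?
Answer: $22500$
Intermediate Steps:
$z{\left(m \right)} = - 8 m^{2}$ ($z{\left(m \right)} = - 8 m m = - 8 m^{2}$)
$g{\left(a \right)} = - a - 8 a^{2}$ ($g{\left(a \right)} = - 8 a^{2} - a = - a - 8 a^{2}$)
$\left(-116 + g{\left(H{\left(2,-3 \right)} \right)}\right)^{2} = \left(-116 + 2 \left(-1 - 16\right)\right)^{2} = \left(-116 + 2 \left(-17\right)\right)^{2} = \left(-116 - 34\right)^{2} = \left(-150\right)^{2} = 22500$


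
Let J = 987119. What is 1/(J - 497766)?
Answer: 1/489353 ≈ 2.0435e-6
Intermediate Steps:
1/(J - 497766) = 1/(987119 - 497766) = 1/489353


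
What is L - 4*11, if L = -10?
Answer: -54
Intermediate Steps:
L - 4*11 = -10 - 4*11 = -10 - 44 = -54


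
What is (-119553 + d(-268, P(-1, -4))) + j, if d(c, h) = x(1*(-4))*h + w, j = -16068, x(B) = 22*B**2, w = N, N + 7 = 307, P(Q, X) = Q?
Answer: -135673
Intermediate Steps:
N = 300 (N = -7 + 307 = 300)
w = 300
d(c, h) = 300 + 352*h (d(c, h) = (22*(1*(-4))**2)*h + 300 = (22*(-4)**2)*h + 300 = (22*16)*h + 300 = 352*h + 300 = 300 + 352*h)
(-119553 + d(-268, P(-1, -4))) + j = (-119553 + (300 + 352*(-1))) - 16068 = (-119553 + (300 - 352)) - 16068 = (-119553 - 52) - 16068 = -119605 - 16068 = -135673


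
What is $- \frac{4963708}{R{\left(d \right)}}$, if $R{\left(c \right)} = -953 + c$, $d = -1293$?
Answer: $\frac{2481854}{1123} \approx 2210.0$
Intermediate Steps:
$- \frac{4963708}{R{\left(d \right)}} = - \frac{4963708}{-953 - 1293} = - \frac{4963708}{-2246} = \left(-4963708\right) \left(- \frac{1}{2246}\right) = \frac{2481854}{1123}$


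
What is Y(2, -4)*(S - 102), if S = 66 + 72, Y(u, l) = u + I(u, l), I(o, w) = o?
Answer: 144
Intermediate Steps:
Y(u, l) = 2*u (Y(u, l) = u + u = 2*u)
S = 138
Y(2, -4)*(S - 102) = (2*2)*(138 - 102) = 4*36 = 144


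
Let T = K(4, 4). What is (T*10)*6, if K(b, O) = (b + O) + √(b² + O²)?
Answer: 480 + 240*√2 ≈ 819.41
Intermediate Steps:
K(b, O) = O + b + √(O² + b²) (K(b, O) = (O + b) + √(O² + b²) = O + b + √(O² + b²))
T = 8 + 4*√2 (T = 4 + 4 + √(4² + 4²) = 4 + 4 + √(16 + 16) = 4 + 4 + √32 = 4 + 4 + 4*√2 = 8 + 4*√2 ≈ 13.657)
(T*10)*6 = ((8 + 4*√2)*10)*6 = (80 + 40*√2)*6 = 480 + 240*√2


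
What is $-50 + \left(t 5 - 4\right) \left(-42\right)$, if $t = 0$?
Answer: $118$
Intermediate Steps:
$-50 + \left(t 5 - 4\right) \left(-42\right) = -50 + \left(0 \cdot 5 - 4\right) \left(-42\right) = -50 + \left(0 - 4\right) \left(-42\right) = -50 - -168 = -50 + 168 = 118$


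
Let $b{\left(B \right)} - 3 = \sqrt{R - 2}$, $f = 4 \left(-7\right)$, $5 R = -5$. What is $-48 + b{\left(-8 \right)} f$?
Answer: $-132 - 28 i \sqrt{3} \approx -132.0 - 48.497 i$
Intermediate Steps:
$R = -1$ ($R = \frac{1}{5} \left(-5\right) = -1$)
$f = -28$
$b{\left(B \right)} = 3 + i \sqrt{3}$ ($b{\left(B \right)} = 3 + \sqrt{-1 - 2} = 3 + \sqrt{-3} = 3 + i \sqrt{3}$)
$-48 + b{\left(-8 \right)} f = -48 + \left(3 + i \sqrt{3}\right) \left(-28\right) = -48 - \left(84 + 28 i \sqrt{3}\right) = -132 - 28 i \sqrt{3}$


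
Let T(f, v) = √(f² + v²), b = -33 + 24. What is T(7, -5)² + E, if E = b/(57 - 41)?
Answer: 1175/16 ≈ 73.438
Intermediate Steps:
b = -9
E = -9/16 (E = -9/(57 - 41) = -9/16 ≈ -0.56250)
T(7, -5)² + E = (√(7² + (-5)²))² - 9/16 = (√(49 + 25))² - 9/16 = (√74)² - 9/16 = 74 - 9/16 = 1175/16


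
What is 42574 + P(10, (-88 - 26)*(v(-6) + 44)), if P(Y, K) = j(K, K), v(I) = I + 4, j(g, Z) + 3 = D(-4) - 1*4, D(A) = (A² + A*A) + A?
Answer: 42595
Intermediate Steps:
D(A) = A + 2*A² (D(A) = (A² + A²) + A = 2*A² + A = A + 2*A²)
j(g, Z) = 21 (j(g, Z) = -3 + (-4*(1 + 2*(-4)) - 1*4) = -3 + (-4*(1 - 8) - 4) = -3 + (-4*(-7) - 4) = -3 + (28 - 4) = -3 + 24 = 21)
v(I) = 4 + I
P(Y, K) = 21
42574 + P(10, (-88 - 26)*(v(-6) + 44)) = 42574 + 21 = 42595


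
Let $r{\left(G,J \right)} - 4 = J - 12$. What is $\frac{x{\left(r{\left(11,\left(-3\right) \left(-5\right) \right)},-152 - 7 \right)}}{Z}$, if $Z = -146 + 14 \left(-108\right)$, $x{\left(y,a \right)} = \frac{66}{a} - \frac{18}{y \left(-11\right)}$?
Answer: $\frac{370}{3383149} \approx 0.00010937$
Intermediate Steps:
$r{\left(G,J \right)} = -8 + J$ ($r{\left(G,J \right)} = 4 + \left(J - 12\right) = 4 + \left(-12 + J\right) = -8 + J$)
$x{\left(y,a \right)} = \frac{66}{a} + \frac{18}{11 y}$ ($x{\left(y,a \right)} = \frac{66}{a} - \frac{18}{\left(-11\right) y} = \frac{66}{a} - 18 \left(- \frac{1}{11 y}\right) = \frac{66}{a} + \frac{18}{11 y}$)
$Z = -1658$ ($Z = -146 - 1512 = -1658$)
$\frac{x{\left(r{\left(11,\left(-3\right) \left(-5\right) \right)},-152 - 7 \right)}}{Z} = \frac{\frac{66}{-152 - 7} + \frac{18}{11 \left(-8 - -15\right)}}{-1658} = \left(\frac{66}{-152 - 7} + \frac{18}{11 \left(-8 + 15\right)}\right) \left(- \frac{1}{1658}\right) = \left(\frac{66}{-159} + \frac{18}{11 \cdot 7}\right) \left(- \frac{1}{1658}\right) = \left(66 \left(- \frac{1}{159}\right) + \frac{18}{11} \cdot \frac{1}{7}\right) \left(- \frac{1}{1658}\right) = \left(- \frac{22}{53} + \frac{18}{77}\right) \left(- \frac{1}{1658}\right) = \left(- \frac{740}{4081}\right) \left(- \frac{1}{1658}\right) = \frac{370}{3383149}$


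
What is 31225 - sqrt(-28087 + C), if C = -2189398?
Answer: 31225 - I*sqrt(2217485) ≈ 31225.0 - 1489.1*I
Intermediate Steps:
31225 - sqrt(-28087 + C) = 31225 - sqrt(-28087 - 2189398) = 31225 - sqrt(-2217485) = 31225 - I*sqrt(2217485)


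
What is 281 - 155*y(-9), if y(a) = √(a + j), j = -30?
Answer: 281 - 155*I*√39 ≈ 281.0 - 967.97*I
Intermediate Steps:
y(a) = √(-30 + a) (y(a) = √(a - 30) = √(-30 + a))
281 - 155*y(-9) = 281 - 155*√(-30 - 9) = 281 - 155*I*√39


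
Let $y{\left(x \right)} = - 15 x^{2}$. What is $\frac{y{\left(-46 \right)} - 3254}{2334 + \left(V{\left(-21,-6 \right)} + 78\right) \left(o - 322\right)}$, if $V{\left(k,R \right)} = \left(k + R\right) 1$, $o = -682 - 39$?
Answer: $\frac{34994}{50859} \approx 0.68806$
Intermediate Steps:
$o = -721$
$V{\left(k,R \right)} = R + k$ ($V{\left(k,R \right)} = \left(R + k\right) 1 = R + k$)
$\frac{y{\left(-46 \right)} - 3254}{2334 + \left(V{\left(-21,-6 \right)} + 78\right) \left(o - 322\right)} = \frac{- 15 \left(-46\right)^{2} - 3254}{2334 + \left(\left(-6 - 21\right) + 78\right) \left(-721 - 322\right)} = \frac{\left(-15\right) 2116 - 3254}{2334 + \left(-27 + 78\right) \left(-1043\right)} = \frac{-31740 - 3254}{2334 + 51 \left(-1043\right)} = - \frac{34994}{2334 - 53193} = - \frac{34994}{-50859} = \left(-34994\right) \left(- \frac{1}{50859}\right) = \frac{34994}{50859}$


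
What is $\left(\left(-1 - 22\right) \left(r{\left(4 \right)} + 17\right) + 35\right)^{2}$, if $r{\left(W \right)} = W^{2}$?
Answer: $524176$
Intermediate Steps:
$\left(\left(-1 - 22\right) \left(r{\left(4 \right)} + 17\right) + 35\right)^{2} = \left(\left(-1 - 22\right) \left(4^{2} + 17\right) + 35\right)^{2} = \left(- 23 \left(16 + 17\right) + 35\right)^{2} = \left(\left(-23\right) 33 + 35\right)^{2} = \left(-759 + 35\right)^{2} = \left(-724\right)^{2} = 524176$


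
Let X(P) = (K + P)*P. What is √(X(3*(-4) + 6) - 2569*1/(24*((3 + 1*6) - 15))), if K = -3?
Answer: √10345/12 ≈ 8.4759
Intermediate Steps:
X(P) = P*(-3 + P) (X(P) = (-3 + P)*P = P*(-3 + P))
√(X(3*(-4) + 6) - 2569*1/(24*((3 + 1*6) - 15))) = √((3*(-4) + 6)*(-3 + (3*(-4) + 6)) - 2569*1/(24*((3 + 1*6) - 15))) = √((-12 + 6)*(-3 + (-12 + 6)) - 2569*1/(24*((3 + 6) - 15))) = √(-6*(-3 - 6) - 2569*1/(24*(9 - 15))) = √(-6*(-9) - 2569/(24*(-6))) = √(54 - 2569/(-144)) = √(54 - 2569*(-1/144)) = √(54 + 2569/144) = √(10345/144) = √10345/12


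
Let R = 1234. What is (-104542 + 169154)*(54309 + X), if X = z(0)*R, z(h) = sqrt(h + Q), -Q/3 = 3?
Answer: 3509013108 + 239193624*I ≈ 3.509e+9 + 2.3919e+8*I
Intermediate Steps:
Q = -9 (Q = -3*3 = -9)
z(h) = sqrt(-9 + h) (z(h) = sqrt(h - 9) = sqrt(-9 + h))
X = 3702*I (X = sqrt(-9 + 0)*1234 = sqrt(-9)*1234 = (3*I)*1234 = 3702*I ≈ 3702.0*I)
(-104542 + 169154)*(54309 + X) = (-104542 + 169154)*(54309 + 3702*I) = 64612*(54309 + 3702*I) = 3509013108 + 239193624*I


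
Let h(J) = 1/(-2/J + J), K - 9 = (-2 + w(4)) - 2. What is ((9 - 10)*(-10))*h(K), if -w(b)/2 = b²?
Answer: -270/727 ≈ -0.37139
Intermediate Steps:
w(b) = -2*b²
K = -27 (K = 9 + ((-2 - 2*4²) - 2) = 9 + ((-2 - 2*16) - 2) = 9 + ((-2 - 32) - 2) = 9 + (-34 - 2) = 9 - 36 = -27)
h(J) = 1/(J - 2/J)
((9 - 10)*(-10))*h(K) = ((9 - 10)*(-10))*(-27/(-2 + (-27)²)) = (-1*(-10))*(-27/(-2 + 729)) = 10*(-27/727) = -270/727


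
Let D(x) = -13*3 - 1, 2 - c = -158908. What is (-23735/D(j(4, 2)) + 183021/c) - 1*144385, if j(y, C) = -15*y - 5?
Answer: -30466325477/211880 ≈ -1.4379e+5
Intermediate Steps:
j(y, C) = -5 - 15*y
c = 158910 (c = 2 - 1*(-158908) = 2 + 158908 = 158910)
D(x) = -40 (D(x) = -39 - 1 = -40)
(-23735/D(j(4, 2)) + 183021/c) - 1*144385 = (-23735/(-40) + 183021/158910) - 1*144385 = (-23735*(-1/40) + 183021*(1/158910)) - 144385 = (4747/8 + 61007/52970) - 144385 = 125968323/211880 - 144385 = -30466325477/211880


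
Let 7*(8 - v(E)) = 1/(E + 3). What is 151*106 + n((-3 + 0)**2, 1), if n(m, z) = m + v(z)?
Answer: 448643/28 ≈ 16023.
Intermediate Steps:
v(E) = 8 - 1/(7*(3 + E)) (v(E) = 8 - 1/(7*(E + 3)) = 8 - 1/(7*(3 + E)))
n(m, z) = m + (167 + 56*z)/(7*(3 + z))
151*106 + n((-3 + 0)**2, 1) = 151*106 + (167/7 + 8*1 + (-3 + 0)**2*(3 + 1))/(3 + 1) = 16006 + (167/7 + 8 + (-3)**2*4)/4 = 16006 + (167/7 + 8 + 9*4)/4 = 16006 + (167/7 + 8 + 36)/4 = 16006 + (1/4)*(475/7) = 16006 + 475/28 = 448643/28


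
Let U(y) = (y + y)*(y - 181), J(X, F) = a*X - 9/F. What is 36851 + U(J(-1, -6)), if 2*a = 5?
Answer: 37215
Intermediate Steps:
a = 5/2 (a = (1/2)*5 = 5/2 ≈ 2.5000)
J(X, F) = -9/F + 5*X/2 (J(X, F) = 5*X/2 - 9/F = -9/F + 5*X/2)
U(y) = 2*y*(-181 + y) (U(y) = (2*y)*(-181 + y) = 2*y*(-181 + y))
36851 + U(J(-1, -6)) = 36851 + 2*(-9/(-6) + (5/2)*(-1))*(-181 + (-9/(-6) + (5/2)*(-1))) = 36851 + 2*(-9*(-1/6) - 5/2)*(-181 + (-9*(-1/6) - 5/2)) = 36851 + 2*(3/2 - 5/2)*(-181 + (3/2 - 5/2)) = 36851 + 2*(-1)*(-181 - 1) = 36851 + 2*(-1)*(-182) = 36851 + 364 = 37215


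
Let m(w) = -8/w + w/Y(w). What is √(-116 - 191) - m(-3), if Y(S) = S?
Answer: -11/3 + I*√307 ≈ -3.6667 + 17.521*I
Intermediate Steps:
m(w) = 1 - 8/w (m(w) = -8/w + w/w = -8/w + 1 = 1 - 8/w)
√(-116 - 191) - m(-3) = √(-116 - 191) - (-8 - 3)/(-3) = √(-307) - (-1)*(-11)/3 = I*√307 - 1*11/3 = I*√307 - 11/3 = -11/3 + I*√307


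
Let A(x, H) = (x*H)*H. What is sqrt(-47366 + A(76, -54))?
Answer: 5*sqrt(6970) ≈ 417.43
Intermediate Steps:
A(x, H) = x*H**2 (A(x, H) = (H*x)*H = x*H**2)
sqrt(-47366 + A(76, -54)) = sqrt(-47366 + 76*(-54)**2) = sqrt(-47366 + 76*2916) = sqrt(-47366 + 221616) = sqrt(174250) = 5*sqrt(6970)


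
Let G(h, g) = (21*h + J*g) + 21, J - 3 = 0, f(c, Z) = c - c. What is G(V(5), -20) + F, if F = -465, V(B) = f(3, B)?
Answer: -504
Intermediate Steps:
f(c, Z) = 0
V(B) = 0
J = 3 (J = 3 + 0 = 3)
G(h, g) = 21 + 3*g + 21*h (G(h, g) = (21*h + 3*g) + 21 = (3*g + 21*h) + 21 = 21 + 3*g + 21*h)
G(V(5), -20) + F = (21 + 3*(-20) + 21*0) - 465 = (21 - 60 + 0) - 465 = -39 - 465 = -504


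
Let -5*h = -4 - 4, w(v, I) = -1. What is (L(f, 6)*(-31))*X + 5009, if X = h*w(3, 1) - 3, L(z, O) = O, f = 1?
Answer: 29323/5 ≈ 5864.6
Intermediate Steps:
h = 8/5 (h = -(-4 - 4)/5 = -⅕*(-8) = 8/5 ≈ 1.6000)
X = -23/5 (X = (8/5)*(-1) - 3 = -8/5 - 3 = -23/5 ≈ -4.6000)
(L(f, 6)*(-31))*X + 5009 = (6*(-31))*(-23/5) + 5009 = -186*(-23/5) + 5009 = 4278/5 + 5009 = 29323/5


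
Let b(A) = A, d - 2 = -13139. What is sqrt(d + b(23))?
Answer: I*sqrt(13114) ≈ 114.52*I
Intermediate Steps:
d = -13137 (d = 2 - 13139 = -13137)
sqrt(d + b(23)) = sqrt(-13137 + 23) = sqrt(-13114) = I*sqrt(13114)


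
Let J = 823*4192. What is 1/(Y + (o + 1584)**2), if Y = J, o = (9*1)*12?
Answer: 1/6312880 ≈ 1.5841e-7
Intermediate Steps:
J = 3450016
o = 108 (o = 9*12 = 108)
Y = 3450016
1/(Y + (o + 1584)**2) = 1/(3450016 + (108 + 1584)**2) = 1/(3450016 + 1692**2) = 1/(3450016 + 2862864) = 1/6312880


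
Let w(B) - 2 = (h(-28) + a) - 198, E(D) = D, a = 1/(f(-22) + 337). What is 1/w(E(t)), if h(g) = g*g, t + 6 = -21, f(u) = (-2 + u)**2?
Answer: 913/536845 ≈ 0.0017007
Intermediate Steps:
t = -27 (t = -6 - 21 = -27)
h(g) = g**2
a = 1/913 (a = 1/((-2 - 22)**2 + 337) = 1/((-24)**2 + 337) = 1/(576 + 337) = 1/913 ≈ 0.0010953)
w(B) = 536845/913 (w(B) = 2 + (((-28)**2 + 1/913) - 198) = 2 + ((784 + 1/913) - 198) = 2 + (715793/913 - 198) = 2 + 535019/913 = 536845/913)
1/w(E(t)) = 1/(536845/913) = 913/536845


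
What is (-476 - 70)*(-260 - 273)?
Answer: 291018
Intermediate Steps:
(-476 - 70)*(-260 - 273) = -546*(-533) = 291018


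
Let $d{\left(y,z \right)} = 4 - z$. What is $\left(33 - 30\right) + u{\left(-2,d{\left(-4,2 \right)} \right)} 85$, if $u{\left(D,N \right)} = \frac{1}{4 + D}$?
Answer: $\frac{91}{2} \approx 45.5$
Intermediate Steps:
$\left(33 - 30\right) + u{\left(-2,d{\left(-4,2 \right)} \right)} 85 = \left(33 - 30\right) + \frac{1}{4 - 2} \cdot 85 = 3 + \frac{1}{2} \cdot 85 = 3 + \frac{85}{2} = \frac{91}{2}$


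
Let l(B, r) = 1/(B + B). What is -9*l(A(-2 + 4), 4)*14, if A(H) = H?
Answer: -63/2 ≈ -31.500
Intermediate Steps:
l(B, r) = 1/(2*B)
-9*l(A(-2 + 4), 4)*14 = -9/(2*(-2 + 4))*14 = -9/(2*2)*14 = -9*¼*14 = -9/4*14 = -63/2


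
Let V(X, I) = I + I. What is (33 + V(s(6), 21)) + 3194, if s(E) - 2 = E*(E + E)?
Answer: 3269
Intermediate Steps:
s(E) = 2 + 2*E² (s(E) = 2 + E*(E + E) = 2 + E*(2*E) = 2 + 2*E²)
V(X, I) = 2*I
(33 + V(s(6), 21)) + 3194 = (33 + 2*21) + 3194 = (33 + 42) + 3194 = 75 + 3194 = 3269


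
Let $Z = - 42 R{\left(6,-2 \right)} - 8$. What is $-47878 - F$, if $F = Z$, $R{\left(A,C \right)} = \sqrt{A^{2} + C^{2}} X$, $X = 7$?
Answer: $-47870 + 588 \sqrt{10} \approx -46011.0$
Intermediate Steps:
$R{\left(A,C \right)} = 7 \sqrt{A^{2} + C^{2}}$ ($R{\left(A,C \right)} = \sqrt{A^{2} + C^{2}} \cdot 7 = 7 \sqrt{A^{2} + C^{2}}$)
$Z = -8 - 588 \sqrt{10}$ ($Z = - 42 \cdot 7 \sqrt{6^{2} + \left(-2\right)^{2}} - 8 = - 42 \cdot 7 \sqrt{36 + 4} - 8 = - 42 \cdot 7 \sqrt{40} - 8 = - 42 \cdot 7 \cdot 2 \sqrt{10} - 8 = - 42 \cdot 14 \sqrt{10} - 8 = - 588 \sqrt{10} - 8 = -8 - 588 \sqrt{10} \approx -1867.4$)
$F = -8 - 588 \sqrt{10} \approx -1867.4$
$-47878 - F = -47878 - \left(-8 - 588 \sqrt{10}\right) = -47878 + \left(8 + 588 \sqrt{10}\right) = -47870 + 588 \sqrt{10}$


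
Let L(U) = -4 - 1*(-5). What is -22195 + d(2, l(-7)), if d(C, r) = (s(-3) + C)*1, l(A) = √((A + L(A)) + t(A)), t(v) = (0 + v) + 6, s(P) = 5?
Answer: -22188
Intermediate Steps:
L(U) = 1 (L(U) = -4 + 5 = 1)
t(v) = 6 + v (t(v) = v + 6 = 6 + v)
l(A) = √(7 + 2*A) (l(A) = √((A + 1) + (6 + A)) = √((1 + A) + (6 + A)) = √(7 + 2*A))
d(C, r) = 5 + C (d(C, r) = (5 + C)*1 = 5 + C)
-22195 + d(2, l(-7)) = -22195 + (5 + 2) = -22195 + 7 = -22188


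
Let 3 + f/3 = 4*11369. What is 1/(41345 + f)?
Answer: 1/177764 ≈ 5.6254e-6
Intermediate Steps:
f = 136419 (f = -9 + 3*(4*11369) = -9 + 3*45476 = -9 + 136428 = 136419)
1/(41345 + f) = 1/(41345 + 136419) = 1/177764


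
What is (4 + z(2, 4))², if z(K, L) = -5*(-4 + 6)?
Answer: 36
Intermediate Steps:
z(K, L) = -10 (z(K, L) = -5*2 = -10)
(4 + z(2, 4))² = (4 - 10)² = (-6)² = 36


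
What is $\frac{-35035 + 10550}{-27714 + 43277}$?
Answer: $- \frac{24485}{15563} \approx -1.5733$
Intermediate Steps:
$\frac{-35035 + 10550}{-27714 + 43277} = - \frac{24485}{15563}$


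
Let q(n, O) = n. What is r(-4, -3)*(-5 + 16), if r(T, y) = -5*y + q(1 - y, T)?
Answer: 209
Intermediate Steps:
r(T, y) = 1 - 6*y (r(T, y) = -5*y + (1 - y) = 1 - 6*y)
r(-4, -3)*(-5 + 16) = (1 - 6*(-3))*(-5 + 16) = (1 + 18)*11 = 19*11 = 209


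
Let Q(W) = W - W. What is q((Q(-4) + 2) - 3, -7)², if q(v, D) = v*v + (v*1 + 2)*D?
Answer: 36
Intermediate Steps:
Q(W) = 0
q(v, D) = v² + D*(2 + v) (q(v, D) = v² + (v + 2)*D = v² + (2 + v)*D = v² + D*(2 + v))
q((Q(-4) + 2) - 3, -7)² = (((0 + 2) - 3)² + 2*(-7) - 7*((0 + 2) - 3))² = ((2 - 3)² - 14 - 7*(2 - 3))² = ((-1)² - 14 - 7*(-1))² = (1 - 14 + 7)² = (-6)² = 36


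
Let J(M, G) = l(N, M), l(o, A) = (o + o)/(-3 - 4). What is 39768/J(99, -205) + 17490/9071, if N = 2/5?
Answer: -3156418380/9071 ≈ -3.4797e+5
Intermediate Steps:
N = ⅖ (N = 2*(⅕) = ⅖ ≈ 0.40000)
l(o, A) = -2*o/7 (l(o, A) = (2*o)/(-7) = (2*o)*(-⅐) = -2*o/7)
J(M, G) = -4/35 (J(M, G) = -2/7*⅖ = -4/35)
39768/J(99, -205) + 17490/9071 = 39768/(-4/35) + 17490/9071 = 39768*(-35/4) + 17490*(1/9071) = -347970 + 17490/9071 = -3156418380/9071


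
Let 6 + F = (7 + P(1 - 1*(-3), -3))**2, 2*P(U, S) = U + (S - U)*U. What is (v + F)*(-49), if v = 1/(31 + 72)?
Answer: -95942/103 ≈ -931.48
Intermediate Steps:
v = 1/103 ≈ 0.0097087
P(U, S) = U/2 + U*(S - U)/2 (P(U, S) = (U + (S - U)*U)/2 = (U + U*(S - U))/2 = U/2 + U*(S - U)/2)
F = 19 (F = -6 + (7 + (1 - 1*(-3))*(1 - 3 - (1 - 1*(-3)))/2)**2 = -6 + (7 + (1 + 3)*(1 - 3 - (1 + 3))/2)**2 = -6 + (7 + (1/2)*4*(1 - 3 - 1*4))**2 = -6 + (7 + (1/2)*4*(1 - 3 - 4))**2 = -6 + (7 + (1/2)*4*(-6))**2 = -6 + (7 - 12)**2 = -6 + (-5)**2 = -6 + 25 = 19)
(v + F)*(-49) = (1/103 + 19)*(-49) = (1958/103)*(-49) = -95942/103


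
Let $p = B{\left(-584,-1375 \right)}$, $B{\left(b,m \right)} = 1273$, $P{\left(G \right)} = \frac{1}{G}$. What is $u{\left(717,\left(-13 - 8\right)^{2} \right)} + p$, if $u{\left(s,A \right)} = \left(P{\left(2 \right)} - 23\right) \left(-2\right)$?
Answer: $1318$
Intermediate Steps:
$u{\left(s,A \right)} = 45$ ($u{\left(s,A \right)} = \left(\frac{1}{2} - 23\right) \left(-2\right) = \left(- \frac{45}{2}\right) \left(-2\right) = 45$)
$p = 1273$
$u{\left(717,\left(-13 - 8\right)^{2} \right)} + p = 45 + 1273 = 1318$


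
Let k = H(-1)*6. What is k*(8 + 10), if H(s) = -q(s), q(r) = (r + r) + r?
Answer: 324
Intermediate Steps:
q(r) = 3*r (q(r) = 2*r + r = 3*r)
H(s) = -3*s
k = 18 (k = -3*(-1)*6 = 3*6 = 18)
k*(8 + 10) = 18*(8 + 10) = 18*18 = 324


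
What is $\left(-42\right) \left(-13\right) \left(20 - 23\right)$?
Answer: $-1638$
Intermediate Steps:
$\left(-42\right) \left(-13\right) \left(20 - 23\right) = 546 \left(20 - 23\right) = 546 \left(-3\right) = -1638$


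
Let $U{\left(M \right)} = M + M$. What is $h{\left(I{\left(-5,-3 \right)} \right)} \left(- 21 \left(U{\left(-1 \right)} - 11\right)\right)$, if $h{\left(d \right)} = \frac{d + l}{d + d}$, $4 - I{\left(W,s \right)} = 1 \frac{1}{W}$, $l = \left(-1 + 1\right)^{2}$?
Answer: $\frac{273}{2} \approx 136.5$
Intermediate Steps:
$l = 0$ ($l = 0^{2} = 0$)
$U{\left(M \right)} = 2 M$
$I{\left(W,s \right)} = 4 - \frac{1}{W}$ ($I{\left(W,s \right)} = 4 - 1 \frac{1}{W} = 4 - \frac{1}{W}$)
$h{\left(d \right)} = \frac{1}{2}$ ($h{\left(d \right)} = \frac{d + 0}{d + d} = \frac{d}{2 d} = d \frac{1}{2 d} = \frac{1}{2}$)
$h{\left(I{\left(-5,-3 \right)} \right)} \left(- 21 \left(U{\left(-1 \right)} - 11\right)\right) = \frac{\left(-21\right) \left(2 \left(-1\right) - 11\right)}{2} = \frac{\left(-21\right) \left(-2 - 11\right)}{2} = \frac{\left(-21\right) \left(-13\right)}{2} = \frac{1}{2} \cdot 273 = \frac{273}{2}$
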